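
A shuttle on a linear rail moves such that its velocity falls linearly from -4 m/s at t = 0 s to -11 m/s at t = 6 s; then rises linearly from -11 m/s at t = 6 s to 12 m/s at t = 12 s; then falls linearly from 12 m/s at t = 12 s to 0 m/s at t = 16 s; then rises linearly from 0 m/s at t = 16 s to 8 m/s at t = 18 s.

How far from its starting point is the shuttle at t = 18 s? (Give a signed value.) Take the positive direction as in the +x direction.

-10 m

Net displacement equals the area under the velocity-time graph (areas below the axis count negative).
0–6 s: ½(-4 + -11)(6) = -45 m
6–12 s: ½(-11 + 12)(6) = 3 m
12–16 s: ½(12 + 0)(4) = 24 m
16–18 s: ½(0 + 8)(2) = 8 m
Net displacement = -10 m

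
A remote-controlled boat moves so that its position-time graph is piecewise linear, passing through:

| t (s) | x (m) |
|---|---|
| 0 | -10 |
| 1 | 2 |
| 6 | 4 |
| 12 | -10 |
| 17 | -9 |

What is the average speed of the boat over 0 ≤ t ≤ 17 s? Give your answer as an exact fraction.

Average speed = (total path length)/(elapsed time); on a piecewise-linear x-t graph the path length is Σ|Δx|.
0–1 s: |Δx| = |2 − -10| = 12 m
1–6 s: |Δx| = |4 − 2| = 2 m
6–12 s: |Δx| = |-10 − 4| = 14 m
12–17 s: |Δx| = |-9 − -10| = 1 m
Total path = 29 m; average speed = 29/17 = 29/17 m/s.

29/17 m/s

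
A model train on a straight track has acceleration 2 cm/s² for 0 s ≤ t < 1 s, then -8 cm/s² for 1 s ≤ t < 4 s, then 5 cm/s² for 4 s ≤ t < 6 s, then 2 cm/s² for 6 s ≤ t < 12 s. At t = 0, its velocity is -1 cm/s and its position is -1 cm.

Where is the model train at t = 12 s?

-112 cm

On each constant-a segment, Δv = aΔt and Δx = v₀Δt + ½aΔt²; chain segment to segment.
0–1 s: v starts -1 cm/s; Δx = -1·1 + ½·2·1² = 0 cm; v ends 1 cm/s.
1–4 s: v starts 1 cm/s; Δx = 1·3 + ½·-8·3² = -33 cm; v ends -23 cm/s.
4–6 s: v starts -23 cm/s; Δx = -23·2 + ½·5·2² = -36 cm; v ends -13 cm/s.
6–12 s: v starts -13 cm/s; Δx = -13·6 + ½·2·6² = -42 cm; v ends -1 cm/s.
x(12) = -1 + Σ Δx = -112 cm.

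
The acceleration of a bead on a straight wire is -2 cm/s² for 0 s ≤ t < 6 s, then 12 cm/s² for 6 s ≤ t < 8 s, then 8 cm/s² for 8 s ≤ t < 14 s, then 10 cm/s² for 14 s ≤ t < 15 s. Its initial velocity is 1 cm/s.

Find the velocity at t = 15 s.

Δv equals the area under the a-t graph; then v = v₀ + Δv.
0–6 s: -2 × 6 = -12 cm/s
6–8 s: 12 × 2 = 24 cm/s
8–14 s: 8 × 6 = 48 cm/s
14–15 s: 10 × 1 = 10 cm/s
Δv = 70 cm/s, so v(15) = 1 + (70) = 71 cm/s.

71 cm/s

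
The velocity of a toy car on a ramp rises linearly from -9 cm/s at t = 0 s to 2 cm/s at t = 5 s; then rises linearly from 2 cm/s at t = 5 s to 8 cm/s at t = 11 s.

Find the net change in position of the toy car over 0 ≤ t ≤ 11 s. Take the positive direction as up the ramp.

Net displacement equals the area under the velocity-time graph (areas below the axis count negative).
0–5 s: ½(-9 + 2)(5) = -17.5 cm
5–11 s: ½(2 + 8)(6) = 30 cm
Net displacement = 12.5 cm

12.5 cm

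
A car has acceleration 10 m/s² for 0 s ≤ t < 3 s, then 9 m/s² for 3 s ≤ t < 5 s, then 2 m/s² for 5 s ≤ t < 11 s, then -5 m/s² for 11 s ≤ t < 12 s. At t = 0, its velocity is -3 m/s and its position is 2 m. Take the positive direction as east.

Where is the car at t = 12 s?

470.5 m

On each constant-a segment, Δv = aΔt and Δx = v₀Δt + ½aΔt²; chain segment to segment.
0–3 s: v starts -3 m/s; Δx = -3·3 + ½·10·3² = 36 m; v ends 27 m/s.
3–5 s: v starts 27 m/s; Δx = 27·2 + ½·9·2² = 72 m; v ends 45 m/s.
5–11 s: v starts 45 m/s; Δx = 45·6 + ½·2·6² = 306 m; v ends 57 m/s.
11–12 s: v starts 57 m/s; Δx = 57·1 + ½·-5·1² = 54.5 m; v ends 52 m/s.
x(12) = 2 + Σ Δx = 470.5 m.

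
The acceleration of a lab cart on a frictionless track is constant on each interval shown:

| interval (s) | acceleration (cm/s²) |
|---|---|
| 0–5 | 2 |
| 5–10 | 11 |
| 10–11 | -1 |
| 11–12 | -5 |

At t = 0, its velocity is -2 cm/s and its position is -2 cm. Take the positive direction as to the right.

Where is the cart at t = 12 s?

312.5 cm

On each constant-a segment, Δv = aΔt and Δx = v₀Δt + ½aΔt²; chain segment to segment.
0–5 s: v starts -2 cm/s; Δx = -2·5 + ½·2·5² = 15 cm; v ends 8 cm/s.
5–10 s: v starts 8 cm/s; Δx = 8·5 + ½·11·5² = 177.5 cm; v ends 63 cm/s.
10–11 s: v starts 63 cm/s; Δx = 63·1 + ½·-1·1² = 62.5 cm; v ends 62 cm/s.
11–12 s: v starts 62 cm/s; Δx = 62·1 + ½·-5·1² = 59.5 cm; v ends 57 cm/s.
x(12) = -2 + Σ Δx = 312.5 cm.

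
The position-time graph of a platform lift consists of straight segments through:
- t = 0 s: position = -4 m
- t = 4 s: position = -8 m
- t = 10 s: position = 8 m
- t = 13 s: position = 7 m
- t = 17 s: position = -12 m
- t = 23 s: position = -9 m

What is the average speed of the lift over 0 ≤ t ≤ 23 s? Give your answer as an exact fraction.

43/23 m/s

Average speed = (total path length)/(elapsed time); on a piecewise-linear x-t graph the path length is Σ|Δx|.
0–4 s: |Δx| = |-8 − -4| = 4 m
4–10 s: |Δx| = |8 − -8| = 16 m
10–13 s: |Δx| = |7 − 8| = 1 m
13–17 s: |Δx| = |-12 − 7| = 19 m
17–23 s: |Δx| = |-9 − -12| = 3 m
Total path = 43 m; average speed = 43/23 = 43/23 m/s.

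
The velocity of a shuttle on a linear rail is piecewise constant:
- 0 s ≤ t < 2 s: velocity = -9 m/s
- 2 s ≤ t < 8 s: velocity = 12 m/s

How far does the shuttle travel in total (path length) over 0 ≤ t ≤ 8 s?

Distance (not displacement) is the total path length: add the absolute areas under v-t.
0–2 s: |-9| × 2 = 18 m
2–8 s: |12| × 6 = 72 m
Total distance = 90 m

90 m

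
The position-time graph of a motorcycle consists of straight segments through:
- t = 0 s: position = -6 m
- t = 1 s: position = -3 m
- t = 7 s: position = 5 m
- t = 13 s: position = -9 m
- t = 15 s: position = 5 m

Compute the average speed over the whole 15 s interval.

2.6 m/s

Average speed = (total path length)/(elapsed time); on a piecewise-linear x-t graph the path length is Σ|Δx|.
0–1 s: |Δx| = |-3 − -6| = 3 m
1–7 s: |Δx| = |5 − -3| = 8 m
7–13 s: |Δx| = |-9 − 5| = 14 m
13–15 s: |Δx| = |5 − -9| = 14 m
Total path = 39 m; average speed = 39/15 = 2.6 m/s.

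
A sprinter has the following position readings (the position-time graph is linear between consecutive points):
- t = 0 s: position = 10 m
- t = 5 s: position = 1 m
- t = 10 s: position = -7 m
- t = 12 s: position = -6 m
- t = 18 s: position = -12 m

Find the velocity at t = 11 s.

Velocity is the slope of the x-t graph on 10–12 s: (-6 − -7)/(12 − 10) = 0.5 m/s.

0.5 m/s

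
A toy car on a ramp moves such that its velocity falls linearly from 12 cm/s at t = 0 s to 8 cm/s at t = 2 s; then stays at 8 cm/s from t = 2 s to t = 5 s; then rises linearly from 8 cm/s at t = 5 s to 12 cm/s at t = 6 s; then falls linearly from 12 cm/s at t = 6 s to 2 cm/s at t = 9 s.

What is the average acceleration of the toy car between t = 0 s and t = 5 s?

Average acceleration = Δv/Δt = (8 − 12)/(5 − 0) = -0.8 cm/s².

-0.8 cm/s²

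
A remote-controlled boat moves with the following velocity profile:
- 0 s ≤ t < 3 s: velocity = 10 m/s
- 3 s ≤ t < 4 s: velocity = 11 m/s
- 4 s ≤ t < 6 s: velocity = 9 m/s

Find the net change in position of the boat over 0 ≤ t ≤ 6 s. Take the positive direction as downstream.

Net displacement equals the area under the velocity-time graph (areas below the axis count negative).
0–3 s: 10 × 3 = 30 m
3–4 s: 11 × 1 = 11 m
4–6 s: 9 × 2 = 18 m
Net displacement = 59 m

59 m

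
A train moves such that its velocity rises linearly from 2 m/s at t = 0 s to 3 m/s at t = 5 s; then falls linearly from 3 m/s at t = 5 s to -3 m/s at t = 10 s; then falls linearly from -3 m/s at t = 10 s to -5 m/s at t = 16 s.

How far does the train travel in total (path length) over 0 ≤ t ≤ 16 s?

Distance (not displacement) is the total path length: add the absolute areas under v-t.
0–5 s: |½(2 + 3)(5)| = 12.5 m
5–10 s: v = 0 at t = 7.5 s; triangle areas 3.75 + 3.75 = 7.5 m
10–16 s: |½(-3 + -5)(6)| = 24 m
Total distance = 44 m

44 m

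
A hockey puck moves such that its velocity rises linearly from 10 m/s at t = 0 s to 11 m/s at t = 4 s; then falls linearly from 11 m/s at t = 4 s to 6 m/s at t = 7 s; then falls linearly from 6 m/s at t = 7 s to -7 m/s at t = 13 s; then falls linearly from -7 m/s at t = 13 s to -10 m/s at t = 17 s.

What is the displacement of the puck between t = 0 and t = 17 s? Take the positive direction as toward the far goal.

Displacement is the signed area under the v-t curve.
0–4 s: ½(10 + 11)(4) = 42 m
4–7 s: ½(11 + 6)(3) = 25.5 m
7–13 s: ½(6 + -7)(6) = -3 m
13–17 s: ½(-7 + -10)(4) = -34 m
Net displacement = 30.5 m

30.5 m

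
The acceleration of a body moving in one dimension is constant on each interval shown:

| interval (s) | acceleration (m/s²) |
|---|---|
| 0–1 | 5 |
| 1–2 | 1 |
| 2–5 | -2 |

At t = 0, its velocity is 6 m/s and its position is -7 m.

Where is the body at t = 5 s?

40 m

On each constant-a segment, Δv = aΔt and Δx = v₀Δt + ½aΔt²; chain segment to segment.
0–1 s: v starts 6 m/s; Δx = 6·1 + ½·5·1² = 8.5 m; v ends 11 m/s.
1–2 s: v starts 11 m/s; Δx = 11·1 + ½·1·1² = 11.5 m; v ends 12 m/s.
2–5 s: v starts 12 m/s; Δx = 12·3 + ½·-2·3² = 27 m; v ends 6 m/s.
x(5) = -7 + Σ Δx = 40 m.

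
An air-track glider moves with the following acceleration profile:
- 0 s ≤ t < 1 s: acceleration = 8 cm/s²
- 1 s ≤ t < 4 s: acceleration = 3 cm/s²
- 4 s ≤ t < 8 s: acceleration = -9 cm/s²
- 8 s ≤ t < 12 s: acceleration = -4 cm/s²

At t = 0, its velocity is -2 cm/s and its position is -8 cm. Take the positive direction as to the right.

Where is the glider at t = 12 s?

On each constant-a segment, Δv = aΔt and Δx = v₀Δt + ½aΔt²; chain segment to segment.
0–1 s: v starts -2 cm/s; Δx = -2·1 + ½·8·1² = 2 cm; v ends 6 cm/s.
1–4 s: v starts 6 cm/s; Δx = 6·3 + ½·3·3² = 31.5 cm; v ends 15 cm/s.
4–8 s: v starts 15 cm/s; Δx = 15·4 + ½·-9·4² = -12 cm; v ends -21 cm/s.
8–12 s: v starts -21 cm/s; Δx = -21·4 + ½·-4·4² = -116 cm; v ends -37 cm/s.
x(12) = -8 + Σ Δx = -102.5 cm.

-102.5 cm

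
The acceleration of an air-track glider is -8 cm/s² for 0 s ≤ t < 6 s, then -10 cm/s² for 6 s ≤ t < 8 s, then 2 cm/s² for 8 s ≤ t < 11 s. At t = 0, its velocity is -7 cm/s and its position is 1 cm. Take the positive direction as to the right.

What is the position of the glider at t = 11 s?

On each constant-a segment, Δv = aΔt and Δx = v₀Δt + ½aΔt²; chain segment to segment.
0–6 s: v starts -7 cm/s; Δx = -7·6 + ½·-8·6² = -186 cm; v ends -55 cm/s.
6–8 s: v starts -55 cm/s; Δx = -55·2 + ½·-10·2² = -130 cm; v ends -75 cm/s.
8–11 s: v starts -75 cm/s; Δx = -75·3 + ½·2·3² = -216 cm; v ends -69 cm/s.
x(11) = 1 + Σ Δx = -531 cm.

-531 cm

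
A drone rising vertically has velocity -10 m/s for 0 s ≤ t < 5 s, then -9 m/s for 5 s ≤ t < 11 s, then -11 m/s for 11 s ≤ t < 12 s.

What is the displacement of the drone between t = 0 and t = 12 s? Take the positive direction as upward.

-115 m

Displacement is the signed area under the v-t curve.
0–5 s: -10 × 5 = -50 m
5–11 s: -9 × 6 = -54 m
11–12 s: -11 × 1 = -11 m
Net displacement = -115 m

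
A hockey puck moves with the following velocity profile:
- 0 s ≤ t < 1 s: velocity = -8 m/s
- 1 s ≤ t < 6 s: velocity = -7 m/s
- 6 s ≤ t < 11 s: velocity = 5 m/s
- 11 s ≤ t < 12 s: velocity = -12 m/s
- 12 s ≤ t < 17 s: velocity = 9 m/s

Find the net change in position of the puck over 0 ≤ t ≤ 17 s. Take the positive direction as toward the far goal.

15 m

Net displacement equals the area under the velocity-time graph (areas below the axis count negative).
0–1 s: -8 × 1 = -8 m
1–6 s: -7 × 5 = -35 m
6–11 s: 5 × 5 = 25 m
11–12 s: -12 × 1 = -12 m
12–17 s: 9 × 5 = 45 m
Net displacement = 15 m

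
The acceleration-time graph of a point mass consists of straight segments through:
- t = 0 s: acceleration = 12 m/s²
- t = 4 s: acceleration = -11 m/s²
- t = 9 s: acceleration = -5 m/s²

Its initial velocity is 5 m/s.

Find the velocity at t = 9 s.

Δv equals the area under the a-t graph; then v = v₀ + Δv.
0–4 s: ½(12 + -11)(4) = 2 m/s
4–9 s: ½(-11 + -5)(5) = -40 m/s
Δv = -38 m/s, so v(9) = 5 + (-38) = -33 m/s.

-33 m/s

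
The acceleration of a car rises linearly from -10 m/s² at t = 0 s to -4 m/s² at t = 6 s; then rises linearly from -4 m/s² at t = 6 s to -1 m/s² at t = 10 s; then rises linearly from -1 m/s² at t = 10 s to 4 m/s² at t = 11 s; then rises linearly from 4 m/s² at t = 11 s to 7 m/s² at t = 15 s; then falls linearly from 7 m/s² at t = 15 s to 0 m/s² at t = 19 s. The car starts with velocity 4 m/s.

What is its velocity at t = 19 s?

Δv equals the area under the a-t graph; then v = v₀ + Δv.
0–6 s: ½(-10 + -4)(6) = -42 m/s
6–10 s: ½(-4 + -1)(4) = -10 m/s
10–11 s: ½(-1 + 4)(1) = 1.5 m/s
11–15 s: ½(4 + 7)(4) = 22 m/s
15–19 s: ½(7 + 0)(4) = 14 m/s
Δv = -14.5 m/s, so v(19) = 4 + (-14.5) = -10.5 m/s.

-10.5 m/s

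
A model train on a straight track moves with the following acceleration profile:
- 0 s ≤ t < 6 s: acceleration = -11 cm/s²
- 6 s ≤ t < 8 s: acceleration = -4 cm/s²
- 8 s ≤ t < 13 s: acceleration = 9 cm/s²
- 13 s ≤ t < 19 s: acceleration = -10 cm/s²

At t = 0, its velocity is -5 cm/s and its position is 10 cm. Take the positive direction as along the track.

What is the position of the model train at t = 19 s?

On each constant-a segment, Δv = aΔt and Δx = v₀Δt + ½aΔt²; chain segment to segment.
0–6 s: v starts -5 cm/s; Δx = -5·6 + ½·-11·6² = -228 cm; v ends -71 cm/s.
6–8 s: v starts -71 cm/s; Δx = -71·2 + ½·-4·2² = -150 cm; v ends -79 cm/s.
8–13 s: v starts -79 cm/s; Δx = -79·5 + ½·9·5² = -282.5 cm; v ends -34 cm/s.
13–19 s: v starts -34 cm/s; Δx = -34·6 + ½·-10·6² = -384 cm; v ends -94 cm/s.
x(19) = 10 + Σ Δx = -1034.5 cm.

-1034.5 cm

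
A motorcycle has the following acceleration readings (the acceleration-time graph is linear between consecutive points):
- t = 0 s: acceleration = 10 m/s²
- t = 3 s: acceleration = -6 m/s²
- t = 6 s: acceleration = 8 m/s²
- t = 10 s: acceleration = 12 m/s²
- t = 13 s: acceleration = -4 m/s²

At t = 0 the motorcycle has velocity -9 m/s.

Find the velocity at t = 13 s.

52 m/s

Δv equals the area under the a-t graph; then v = v₀ + Δv.
0–3 s: ½(10 + -6)(3) = 6 m/s
3–6 s: ½(-6 + 8)(3) = 3 m/s
6–10 s: ½(8 + 12)(4) = 40 m/s
10–13 s: ½(12 + -4)(3) = 12 m/s
Δv = 61 m/s, so v(13) = -9 + (61) = 52 m/s.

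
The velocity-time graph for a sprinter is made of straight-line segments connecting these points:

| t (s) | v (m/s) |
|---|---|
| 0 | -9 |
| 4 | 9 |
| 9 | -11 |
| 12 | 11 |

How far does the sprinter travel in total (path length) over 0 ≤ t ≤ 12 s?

59.75 m

Distance (not displacement) is the total path length: add the absolute areas under v-t.
0–4 s: v = 0 at t = 2 s; triangle areas 9 + 9 = 18 m
4–9 s: v = 0 at t = 6.25 s; triangle areas 10.125 + 15.125 = 25.25 m
9–12 s: v = 0 at t = 10.5 s; triangle areas 8.25 + 8.25 = 16.5 m
Total distance = 59.75 m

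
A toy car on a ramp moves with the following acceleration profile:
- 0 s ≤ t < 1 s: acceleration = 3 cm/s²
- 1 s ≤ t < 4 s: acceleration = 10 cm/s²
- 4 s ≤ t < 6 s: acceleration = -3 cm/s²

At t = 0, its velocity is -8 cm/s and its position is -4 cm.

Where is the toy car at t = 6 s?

On each constant-a segment, Δv = aΔt and Δx = v₀Δt + ½aΔt²; chain segment to segment.
0–1 s: v starts -8 cm/s; Δx = -8·1 + ½·3·1² = -6.5 cm; v ends -5 cm/s.
1–4 s: v starts -5 cm/s; Δx = -5·3 + ½·10·3² = 30 cm; v ends 25 cm/s.
4–6 s: v starts 25 cm/s; Δx = 25·2 + ½·-3·2² = 44 cm; v ends 19 cm/s.
x(6) = -4 + Σ Δx = 63.5 cm.

63.5 cm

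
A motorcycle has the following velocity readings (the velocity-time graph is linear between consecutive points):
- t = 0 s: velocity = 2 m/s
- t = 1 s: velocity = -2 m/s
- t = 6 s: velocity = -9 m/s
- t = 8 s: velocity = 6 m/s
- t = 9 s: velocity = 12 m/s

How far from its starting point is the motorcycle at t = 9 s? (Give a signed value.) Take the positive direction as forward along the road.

-21.5 m

Displacement is the signed area under the v-t curve.
0–1 s: ½(2 + -2)(1) = 0 m
1–6 s: ½(-2 + -9)(5) = -27.5 m
6–8 s: ½(-9 + 6)(2) = -3 m
8–9 s: ½(6 + 12)(1) = 9 m
Net displacement = -21.5 m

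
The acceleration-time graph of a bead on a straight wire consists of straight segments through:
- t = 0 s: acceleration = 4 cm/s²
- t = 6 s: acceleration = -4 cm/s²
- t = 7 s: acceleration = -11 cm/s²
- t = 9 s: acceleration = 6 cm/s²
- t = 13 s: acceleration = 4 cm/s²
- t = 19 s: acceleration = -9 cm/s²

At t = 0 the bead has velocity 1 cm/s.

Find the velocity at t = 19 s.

Δv equals the area under the a-t graph; then v = v₀ + Δv.
0–6 s: ½(4 + -4)(6) = 0 cm/s
6–7 s: ½(-4 + -11)(1) = -7.5 cm/s
7–9 s: ½(-11 + 6)(2) = -5 cm/s
9–13 s: ½(6 + 4)(4) = 20 cm/s
13–19 s: ½(4 + -9)(6) = -15 cm/s
Δv = -7.5 cm/s, so v(19) = 1 + (-7.5) = -6.5 cm/s.

-6.5 cm/s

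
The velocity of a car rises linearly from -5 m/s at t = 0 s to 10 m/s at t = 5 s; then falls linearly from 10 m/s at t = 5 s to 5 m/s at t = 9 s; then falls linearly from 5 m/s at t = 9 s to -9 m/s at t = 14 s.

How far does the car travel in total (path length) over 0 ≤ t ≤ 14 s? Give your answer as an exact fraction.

1465/21 m

Distance (not displacement) is the total path length: add the absolute areas under v-t.
0–5 s: v = 0 at t = 5/3 s; triangle areas 25/6 + 50/3 = 125/6 m
5–9 s: |½(10 + 5)(4)| = 30 m
9–14 s: v = 0 at t = 151/14 s; triangle areas 125/28 + 405/28 = 265/14 m
Total distance = 1465/21 m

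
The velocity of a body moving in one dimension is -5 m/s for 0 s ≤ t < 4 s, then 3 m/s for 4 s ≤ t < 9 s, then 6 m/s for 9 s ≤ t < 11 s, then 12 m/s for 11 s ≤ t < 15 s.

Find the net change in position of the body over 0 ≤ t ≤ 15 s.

Net displacement equals the area under the velocity-time graph (areas below the axis count negative).
0–4 s: -5 × 4 = -20 m
4–9 s: 3 × 5 = 15 m
9–11 s: 6 × 2 = 12 m
11–15 s: 12 × 4 = 48 m
Net displacement = 55 m

55 m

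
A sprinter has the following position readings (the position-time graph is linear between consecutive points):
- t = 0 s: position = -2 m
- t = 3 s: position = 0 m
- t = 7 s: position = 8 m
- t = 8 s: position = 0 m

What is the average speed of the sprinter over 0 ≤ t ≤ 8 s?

2.25 m/s

Average speed = (total path length)/(elapsed time); on a piecewise-linear x-t graph the path length is Σ|Δx|.
0–3 s: |Δx| = |0 − -2| = 2 m
3–7 s: |Δx| = |8 − 0| = 8 m
7–8 s: |Δx| = |0 − 8| = 8 m
Total path = 18 m; average speed = 18/8 = 2.25 m/s.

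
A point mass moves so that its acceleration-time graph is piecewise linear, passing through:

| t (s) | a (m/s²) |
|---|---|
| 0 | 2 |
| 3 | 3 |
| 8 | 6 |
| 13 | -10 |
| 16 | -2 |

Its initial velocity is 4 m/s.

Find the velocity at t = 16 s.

6 m/s

Δv equals the area under the a-t graph; then v = v₀ + Δv.
0–3 s: ½(2 + 3)(3) = 7.5 m/s
3–8 s: ½(3 + 6)(5) = 22.5 m/s
8–13 s: ½(6 + -10)(5) = -10 m/s
13–16 s: ½(-10 + -2)(3) = -18 m/s
Δv = 2 m/s, so v(16) = 4 + (2) = 6 m/s.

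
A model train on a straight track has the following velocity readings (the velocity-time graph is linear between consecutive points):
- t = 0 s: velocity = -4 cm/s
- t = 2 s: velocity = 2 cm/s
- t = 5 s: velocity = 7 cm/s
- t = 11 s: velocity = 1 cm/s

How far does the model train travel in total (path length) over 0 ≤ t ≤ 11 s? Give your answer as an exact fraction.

245/6 cm

Total distance travelled is ∫|v| dt — sum the magnitudes of each area piece.
0–2 s: v = 0 at t = 4/3 s; triangle areas 8/3 + 2/3 = 10/3 cm
2–5 s: |½(2 + 7)(3)| = 13.5 cm
5–11 s: |½(7 + 1)(6)| = 24 cm
Total distance = 245/6 cm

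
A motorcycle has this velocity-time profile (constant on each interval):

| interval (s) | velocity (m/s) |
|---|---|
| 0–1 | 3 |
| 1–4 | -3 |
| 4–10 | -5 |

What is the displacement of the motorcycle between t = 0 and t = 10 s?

-36 m

Displacement is the signed area under the v-t curve.
0–1 s: 3 × 1 = 3 m
1–4 s: -3 × 3 = -9 m
4–10 s: -5 × 6 = -30 m
Net displacement = -36 m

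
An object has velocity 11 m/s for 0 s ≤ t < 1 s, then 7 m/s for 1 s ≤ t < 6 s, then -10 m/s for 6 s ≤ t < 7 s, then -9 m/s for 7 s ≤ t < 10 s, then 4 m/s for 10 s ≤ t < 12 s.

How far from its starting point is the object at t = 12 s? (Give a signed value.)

Net displacement equals the area under the velocity-time graph (areas below the axis count negative).
0–1 s: 11 × 1 = 11 m
1–6 s: 7 × 5 = 35 m
6–7 s: -10 × 1 = -10 m
7–10 s: -9 × 3 = -27 m
10–12 s: 4 × 2 = 8 m
Net displacement = 17 m

17 m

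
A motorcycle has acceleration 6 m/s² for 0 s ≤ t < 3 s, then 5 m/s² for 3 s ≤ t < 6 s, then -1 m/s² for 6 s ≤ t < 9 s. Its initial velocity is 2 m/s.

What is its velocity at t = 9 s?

32 m/s

Δv equals the area under the a-t graph; then v = v₀ + Δv.
0–3 s: 6 × 3 = 18 m/s
3–6 s: 5 × 3 = 15 m/s
6–9 s: -1 × 3 = -3 m/s
Δv = 30 m/s, so v(9) = 2 + (30) = 32 m/s.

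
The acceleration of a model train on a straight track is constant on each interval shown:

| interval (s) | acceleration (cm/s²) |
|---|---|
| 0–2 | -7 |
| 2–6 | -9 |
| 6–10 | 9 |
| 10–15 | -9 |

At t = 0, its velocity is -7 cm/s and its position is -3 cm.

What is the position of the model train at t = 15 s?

-560.5 cm

On each constant-a segment, Δv = aΔt and Δx = v₀Δt + ½aΔt²; chain segment to segment.
0–2 s: v starts -7 cm/s; Δx = -7·2 + ½·-7·2² = -28 cm; v ends -21 cm/s.
2–6 s: v starts -21 cm/s; Δx = -21·4 + ½·-9·4² = -156 cm; v ends -57 cm/s.
6–10 s: v starts -57 cm/s; Δx = -57·4 + ½·9·4² = -156 cm; v ends -21 cm/s.
10–15 s: v starts -21 cm/s; Δx = -21·5 + ½·-9·5² = -217.5 cm; v ends -66 cm/s.
x(15) = -3 + Σ Δx = -560.5 cm.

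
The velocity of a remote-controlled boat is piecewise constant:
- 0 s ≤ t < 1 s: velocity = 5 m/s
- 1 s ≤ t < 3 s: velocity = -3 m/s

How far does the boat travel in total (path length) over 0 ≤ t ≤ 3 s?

Distance (not displacement) is the total path length: add the absolute areas under v-t.
0–1 s: |5| × 1 = 5 m
1–3 s: |-3| × 2 = 6 m
Total distance = 11 m

11 m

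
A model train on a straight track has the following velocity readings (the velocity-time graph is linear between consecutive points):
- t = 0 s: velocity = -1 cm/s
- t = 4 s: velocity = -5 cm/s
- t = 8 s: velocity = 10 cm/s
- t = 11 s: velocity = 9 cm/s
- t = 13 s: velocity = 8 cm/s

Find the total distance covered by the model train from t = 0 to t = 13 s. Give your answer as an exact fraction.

445/6 cm

Total distance travelled is ∫|v| dt — sum the magnitudes of each area piece.
0–4 s: |½(-1 + -5)(4)| = 12 cm
4–8 s: v = 0 at t = 16/3 s; triangle areas 10/3 + 40/3 = 50/3 cm
8–11 s: |½(10 + 9)(3)| = 28.5 cm
11–13 s: |½(9 + 8)(2)| = 17 cm
Total distance = 445/6 cm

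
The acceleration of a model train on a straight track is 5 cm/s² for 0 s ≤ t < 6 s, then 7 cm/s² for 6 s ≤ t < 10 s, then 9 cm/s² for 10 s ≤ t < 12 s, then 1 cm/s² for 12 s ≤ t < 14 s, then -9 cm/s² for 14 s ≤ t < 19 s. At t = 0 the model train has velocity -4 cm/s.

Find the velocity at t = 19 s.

Δv equals the area under the a-t graph; then v = v₀ + Δv.
0–6 s: 5 × 6 = 30 cm/s
6–10 s: 7 × 4 = 28 cm/s
10–12 s: 9 × 2 = 18 cm/s
12–14 s: 1 × 2 = 2 cm/s
14–19 s: -9 × 5 = -45 cm/s
Δv = 33 cm/s, so v(19) = -4 + (33) = 29 cm/s.

29 cm/s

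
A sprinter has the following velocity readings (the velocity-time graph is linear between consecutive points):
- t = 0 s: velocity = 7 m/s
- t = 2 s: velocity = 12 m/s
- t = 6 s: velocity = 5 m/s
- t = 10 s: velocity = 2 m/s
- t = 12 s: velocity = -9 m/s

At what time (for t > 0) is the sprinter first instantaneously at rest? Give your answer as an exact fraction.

t = 114/11 s

v changes sign on 10–12 s (from 2 to -9); the graph is linear there, so v = 0 at t = 10 + (-2)·(12 − 10)/(-9 − 2) = 114/11 s.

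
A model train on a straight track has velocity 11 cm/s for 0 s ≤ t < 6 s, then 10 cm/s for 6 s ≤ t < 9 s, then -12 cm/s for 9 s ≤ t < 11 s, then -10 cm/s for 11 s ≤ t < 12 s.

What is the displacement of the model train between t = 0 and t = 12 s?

Displacement is the signed area under the v-t curve.
0–6 s: 11 × 6 = 66 cm
6–9 s: 10 × 3 = 30 cm
9–11 s: -12 × 2 = -24 cm
11–12 s: -10 × 1 = -10 cm
Net displacement = 62 cm

62 cm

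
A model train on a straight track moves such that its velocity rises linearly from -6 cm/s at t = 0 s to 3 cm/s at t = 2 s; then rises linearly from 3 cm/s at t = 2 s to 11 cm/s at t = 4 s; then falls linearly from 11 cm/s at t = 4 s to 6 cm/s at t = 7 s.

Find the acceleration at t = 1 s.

4.5 cm/s²

Acceleration is the slope of the v-t graph on 0–2 s: (3 − -6)/(2 − 0) = 4.5 cm/s².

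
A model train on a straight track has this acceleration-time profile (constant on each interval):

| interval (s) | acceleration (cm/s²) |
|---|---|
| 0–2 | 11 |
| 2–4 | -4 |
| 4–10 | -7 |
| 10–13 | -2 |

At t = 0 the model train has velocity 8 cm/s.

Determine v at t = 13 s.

-26 cm/s

Δv equals the area under the a-t graph; then v = v₀ + Δv.
0–2 s: 11 × 2 = 22 cm/s
2–4 s: -4 × 2 = -8 cm/s
4–10 s: -7 × 6 = -42 cm/s
10–13 s: -2 × 3 = -6 cm/s
Δv = -34 cm/s, so v(13) = 8 + (-34) = -26 cm/s.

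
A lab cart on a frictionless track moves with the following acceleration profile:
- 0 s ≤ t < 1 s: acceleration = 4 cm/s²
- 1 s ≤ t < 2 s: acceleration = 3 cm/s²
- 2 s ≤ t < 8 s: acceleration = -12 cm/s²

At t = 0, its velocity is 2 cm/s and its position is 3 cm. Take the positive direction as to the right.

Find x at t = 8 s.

On each constant-a segment, Δv = aΔt and Δx = v₀Δt + ½aΔt²; chain segment to segment.
0–1 s: v starts 2 cm/s; Δx = 2·1 + ½·4·1² = 4 cm; v ends 6 cm/s.
1–2 s: v starts 6 cm/s; Δx = 6·1 + ½·3·1² = 7.5 cm; v ends 9 cm/s.
2–8 s: v starts 9 cm/s; Δx = 9·6 + ½·-12·6² = -162 cm; v ends -63 cm/s.
x(8) = 3 + Σ Δx = -147.5 cm.

-147.5 cm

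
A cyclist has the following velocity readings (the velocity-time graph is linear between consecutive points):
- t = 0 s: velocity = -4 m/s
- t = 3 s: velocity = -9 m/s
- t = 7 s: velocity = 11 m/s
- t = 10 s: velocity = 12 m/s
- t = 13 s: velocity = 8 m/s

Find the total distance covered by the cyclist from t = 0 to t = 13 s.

Total distance travelled is ∫|v| dt — sum the magnitudes of each area piece.
0–3 s: |½(-4 + -9)(3)| = 19.5 m
3–7 s: v = 0 at t = 4.8 s; triangle areas 8.1 + 12.1 = 20.2 m
7–10 s: |½(11 + 12)(3)| = 34.5 m
10–13 s: |½(12 + 8)(3)| = 30 m
Total distance = 104.2 m

104.2 m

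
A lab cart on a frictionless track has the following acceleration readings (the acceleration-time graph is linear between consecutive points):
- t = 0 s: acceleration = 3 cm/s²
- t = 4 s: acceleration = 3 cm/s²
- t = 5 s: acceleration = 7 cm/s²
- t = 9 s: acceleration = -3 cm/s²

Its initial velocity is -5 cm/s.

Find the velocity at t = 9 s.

Δv equals the area under the a-t graph; then v = v₀ + Δv.
0–4 s: 3 × 4 = 12 cm/s
4–5 s: ½(3 + 7)(1) = 5 cm/s
5–9 s: ½(7 + -3)(4) = 8 cm/s
Δv = 25 cm/s, so v(9) = -5 + (25) = 20 cm/s.

20 cm/s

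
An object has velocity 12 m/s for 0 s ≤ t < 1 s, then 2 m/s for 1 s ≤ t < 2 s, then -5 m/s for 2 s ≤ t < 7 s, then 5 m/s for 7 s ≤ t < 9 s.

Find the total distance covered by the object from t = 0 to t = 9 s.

49 m

Distance (not displacement) is the total path length: add the absolute areas under v-t.
0–1 s: |12| × 1 = 12 m
1–2 s: |2| × 1 = 2 m
2–7 s: |-5| × 5 = 25 m
7–9 s: |5| × 2 = 10 m
Total distance = 49 m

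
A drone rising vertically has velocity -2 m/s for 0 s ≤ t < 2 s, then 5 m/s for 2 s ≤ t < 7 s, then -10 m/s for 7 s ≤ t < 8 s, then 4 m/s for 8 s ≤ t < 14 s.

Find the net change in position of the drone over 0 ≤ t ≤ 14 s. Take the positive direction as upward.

Displacement is the signed area under the v-t curve.
0–2 s: -2 × 2 = -4 m
2–7 s: 5 × 5 = 25 m
7–8 s: -10 × 1 = -10 m
8–14 s: 4 × 6 = 24 m
Net displacement = 35 m

35 m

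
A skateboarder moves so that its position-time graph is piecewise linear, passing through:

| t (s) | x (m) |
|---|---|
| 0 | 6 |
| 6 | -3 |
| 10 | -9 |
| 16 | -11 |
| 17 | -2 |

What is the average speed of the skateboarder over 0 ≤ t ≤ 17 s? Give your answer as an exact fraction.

Average speed = (total path length)/(elapsed time); on a piecewise-linear x-t graph the path length is Σ|Δx|.
0–6 s: |Δx| = |-3 − 6| = 9 m
6–10 s: |Δx| = |-9 − -3| = 6 m
10–16 s: |Δx| = |-11 − -9| = 2 m
16–17 s: |Δx| = |-2 − -11| = 9 m
Total path = 26 m; average speed = 26/17 = 26/17 m/s.

26/17 m/s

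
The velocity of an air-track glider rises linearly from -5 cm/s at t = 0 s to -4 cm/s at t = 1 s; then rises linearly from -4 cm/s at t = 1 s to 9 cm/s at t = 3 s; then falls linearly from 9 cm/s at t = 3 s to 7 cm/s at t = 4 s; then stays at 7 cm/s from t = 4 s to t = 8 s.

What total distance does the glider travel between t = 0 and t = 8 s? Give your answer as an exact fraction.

Distance (not displacement) is the total path length: add the absolute areas under v-t.
0–1 s: |½(-5 + -4)(1)| = 4.5 cm
1–3 s: v = 0 at t = 21/13 s; triangle areas 16/13 + 81/13 = 97/13 cm
3–4 s: |½(9 + 7)(1)| = 8 cm
4–8 s: |7| × 4 = 28 cm
Total distance = 1247/26 cm

1247/26 cm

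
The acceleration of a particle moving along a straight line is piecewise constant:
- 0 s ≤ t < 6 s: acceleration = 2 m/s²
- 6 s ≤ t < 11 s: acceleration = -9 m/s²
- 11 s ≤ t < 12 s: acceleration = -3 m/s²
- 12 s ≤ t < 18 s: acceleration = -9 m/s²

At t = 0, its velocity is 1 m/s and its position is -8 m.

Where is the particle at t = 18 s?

-419 m

On each constant-a segment, Δv = aΔt and Δx = v₀Δt + ½aΔt²; chain segment to segment.
0–6 s: v starts 1 m/s; Δx = 1·6 + ½·2·6² = 42 m; v ends 13 m/s.
6–11 s: v starts 13 m/s; Δx = 13·5 + ½·-9·5² = -47.5 m; v ends -32 m/s.
11–12 s: v starts -32 m/s; Δx = -32·1 + ½·-3·1² = -33.5 m; v ends -35 m/s.
12–18 s: v starts -35 m/s; Δx = -35·6 + ½·-9·6² = -372 m; v ends -89 m/s.
x(18) = -8 + Σ Δx = -419 m.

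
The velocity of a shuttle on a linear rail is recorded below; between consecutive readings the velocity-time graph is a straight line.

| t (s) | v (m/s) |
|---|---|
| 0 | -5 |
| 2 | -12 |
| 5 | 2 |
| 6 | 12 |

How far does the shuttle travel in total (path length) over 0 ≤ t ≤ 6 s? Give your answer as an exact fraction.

Total distance travelled is ∫|v| dt — sum the magnitudes of each area piece.
0–2 s: |½(-5 + -12)(2)| = 17 m
2–5 s: v = 0 at t = 32/7 s; triangle areas 108/7 + 3/7 = 111/7 m
5–6 s: |½(2 + 12)(1)| = 7 m
Total distance = 279/7 m

279/7 m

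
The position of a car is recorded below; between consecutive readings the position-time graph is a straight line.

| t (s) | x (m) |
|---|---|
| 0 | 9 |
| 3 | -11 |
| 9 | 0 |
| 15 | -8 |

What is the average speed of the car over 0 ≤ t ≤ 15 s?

2.6 m/s

Average speed = (total path length)/(elapsed time); on a piecewise-linear x-t graph the path length is Σ|Δx|.
0–3 s: |Δx| = |-11 − 9| = 20 m
3–9 s: |Δx| = |0 − -11| = 11 m
9–15 s: |Δx| = |-8 − 0| = 8 m
Total path = 39 m; average speed = 39/15 = 2.6 m/s.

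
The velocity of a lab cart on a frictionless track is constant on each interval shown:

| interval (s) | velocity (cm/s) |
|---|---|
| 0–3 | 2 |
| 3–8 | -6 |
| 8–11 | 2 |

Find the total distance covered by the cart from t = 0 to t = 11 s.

Total distance travelled is ∫|v| dt — sum the magnitudes of each area piece.
0–3 s: |2| × 3 = 6 cm
3–8 s: |-6| × 5 = 30 cm
8–11 s: |2| × 3 = 6 cm
Total distance = 42 cm

42 cm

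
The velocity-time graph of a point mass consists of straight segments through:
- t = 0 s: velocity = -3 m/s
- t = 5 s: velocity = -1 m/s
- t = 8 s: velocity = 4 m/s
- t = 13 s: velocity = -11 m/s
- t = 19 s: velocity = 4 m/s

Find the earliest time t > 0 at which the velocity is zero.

v changes sign on 5–8 s (from -1 to 4); the graph is linear there, so v = 0 at t = 5 + (1)·(8 − 5)/(4 − -1) = 5.6 s.

t = 5.6 s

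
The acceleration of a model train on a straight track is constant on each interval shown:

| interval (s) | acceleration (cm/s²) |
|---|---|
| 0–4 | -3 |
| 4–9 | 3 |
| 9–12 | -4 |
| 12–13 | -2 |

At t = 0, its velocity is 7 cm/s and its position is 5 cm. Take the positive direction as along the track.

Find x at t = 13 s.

30.5 cm

On each constant-a segment, Δv = aΔt and Δx = v₀Δt + ½aΔt²; chain segment to segment.
0–4 s: v starts 7 cm/s; Δx = 7·4 + ½·-3·4² = 4 cm; v ends -5 cm/s.
4–9 s: v starts -5 cm/s; Δx = -5·5 + ½·3·5² = 12.5 cm; v ends 10 cm/s.
9–12 s: v starts 10 cm/s; Δx = 10·3 + ½·-4·3² = 12 cm; v ends -2 cm/s.
12–13 s: v starts -2 cm/s; Δx = -2·1 + ½·-2·1² = -3 cm; v ends -4 cm/s.
x(13) = 5 + Σ Δx = 30.5 cm.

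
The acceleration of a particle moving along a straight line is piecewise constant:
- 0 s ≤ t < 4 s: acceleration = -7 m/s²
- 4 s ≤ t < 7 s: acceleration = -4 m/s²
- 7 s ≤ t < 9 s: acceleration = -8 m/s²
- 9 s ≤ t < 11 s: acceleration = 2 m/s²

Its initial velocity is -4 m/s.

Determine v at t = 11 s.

-56 m/s

Δv equals the area under the a-t graph; then v = v₀ + Δv.
0–4 s: -7 × 4 = -28 m/s
4–7 s: -4 × 3 = -12 m/s
7–9 s: -8 × 2 = -16 m/s
9–11 s: 2 × 2 = 4 m/s
Δv = -52 m/s, so v(11) = -4 + (-52) = -56 m/s.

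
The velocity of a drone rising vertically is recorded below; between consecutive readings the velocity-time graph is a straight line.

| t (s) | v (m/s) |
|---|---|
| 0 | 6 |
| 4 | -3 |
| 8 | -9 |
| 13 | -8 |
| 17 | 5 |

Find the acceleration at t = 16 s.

Acceleration is the slope of the v-t graph on 13–17 s: (5 − -8)/(17 − 13) = 3.25 m/s².

3.25 m/s²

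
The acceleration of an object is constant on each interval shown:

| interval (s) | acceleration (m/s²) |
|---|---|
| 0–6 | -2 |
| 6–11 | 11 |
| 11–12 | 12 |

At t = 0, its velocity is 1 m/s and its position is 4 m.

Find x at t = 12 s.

On each constant-a segment, Δv = aΔt and Δx = v₀Δt + ½aΔt²; chain segment to segment.
0–6 s: v starts 1 m/s; Δx = 1·6 + ½·-2·6² = -30 m; v ends -11 m/s.
6–11 s: v starts -11 m/s; Δx = -11·5 + ½·11·5² = 82.5 m; v ends 44 m/s.
11–12 s: v starts 44 m/s; Δx = 44·1 + ½·12·1² = 50 m; v ends 56 m/s.
x(12) = 4 + Σ Δx = 106.5 m.

106.5 m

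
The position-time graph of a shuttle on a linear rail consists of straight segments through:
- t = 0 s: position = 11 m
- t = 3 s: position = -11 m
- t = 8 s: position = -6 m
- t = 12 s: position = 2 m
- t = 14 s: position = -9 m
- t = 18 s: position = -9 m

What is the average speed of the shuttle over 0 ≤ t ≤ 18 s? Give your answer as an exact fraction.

Average speed = (total path length)/(elapsed time); on a piecewise-linear x-t graph the path length is Σ|Δx|.
0–3 s: |Δx| = |-11 − 11| = 22 m
3–8 s: |Δx| = |-6 − -11| = 5 m
8–12 s: |Δx| = |2 − -6| = 8 m
12–14 s: |Δx| = |-9 − 2| = 11 m
14–18 s: |Δx| = |-9 − -9| = 0 m
Total path = 46 m; average speed = 46/18 = 23/9 m/s.

23/9 m/s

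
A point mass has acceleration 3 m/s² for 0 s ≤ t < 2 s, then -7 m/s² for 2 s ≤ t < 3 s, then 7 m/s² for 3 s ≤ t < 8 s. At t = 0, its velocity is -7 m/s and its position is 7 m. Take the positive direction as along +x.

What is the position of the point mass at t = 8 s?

42 m

On each constant-a segment, Δv = aΔt and Δx = v₀Δt + ½aΔt²; chain segment to segment.
0–2 s: v starts -7 m/s; Δx = -7·2 + ½·3·2² = -8 m; v ends -1 m/s.
2–3 s: v starts -1 m/s; Δx = -1·1 + ½·-7·1² = -4.5 m; v ends -8 m/s.
3–8 s: v starts -8 m/s; Δx = -8·5 + ½·7·5² = 47.5 m; v ends 27 m/s.
x(8) = 7 + Σ Δx = 42 m.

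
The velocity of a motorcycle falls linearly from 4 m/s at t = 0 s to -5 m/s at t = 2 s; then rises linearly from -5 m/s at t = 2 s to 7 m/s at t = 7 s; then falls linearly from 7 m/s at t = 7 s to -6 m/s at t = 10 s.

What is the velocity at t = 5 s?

On 2–7 s the graph is linear from -5 to 7 m/s: v(5) = -5 + (7 − -5)·(5 − 2)/(7 − 2) = 2.2 m/s.

2.2 m/s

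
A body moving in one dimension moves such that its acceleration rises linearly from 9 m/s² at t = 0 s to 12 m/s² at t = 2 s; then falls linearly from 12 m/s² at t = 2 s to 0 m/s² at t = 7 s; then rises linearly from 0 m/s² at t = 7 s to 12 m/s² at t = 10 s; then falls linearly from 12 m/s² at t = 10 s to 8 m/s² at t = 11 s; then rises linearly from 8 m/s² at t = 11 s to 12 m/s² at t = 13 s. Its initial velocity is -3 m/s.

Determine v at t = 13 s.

Δv equals the area under the a-t graph; then v = v₀ + Δv.
0–2 s: ½(9 + 12)(2) = 21 m/s
2–7 s: ½(12 + 0)(5) = 30 m/s
7–10 s: ½(0 + 12)(3) = 18 m/s
10–11 s: ½(12 + 8)(1) = 10 m/s
11–13 s: ½(8 + 12)(2) = 20 m/s
Δv = 99 m/s, so v(13) = -3 + (99) = 96 m/s.

96 m/s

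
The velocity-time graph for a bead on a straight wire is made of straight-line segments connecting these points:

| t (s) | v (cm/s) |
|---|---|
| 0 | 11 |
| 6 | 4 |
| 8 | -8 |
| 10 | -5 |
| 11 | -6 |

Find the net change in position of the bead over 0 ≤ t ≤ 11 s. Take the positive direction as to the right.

Net displacement equals the area under the velocity-time graph (areas below the axis count negative).
0–6 s: ½(11 + 4)(6) = 45 cm
6–8 s: ½(4 + -8)(2) = -4 cm
8–10 s: ½(-8 + -5)(2) = -13 cm
10–11 s: ½(-5 + -6)(1) = -5.5 cm
Net displacement = 22.5 cm

22.5 cm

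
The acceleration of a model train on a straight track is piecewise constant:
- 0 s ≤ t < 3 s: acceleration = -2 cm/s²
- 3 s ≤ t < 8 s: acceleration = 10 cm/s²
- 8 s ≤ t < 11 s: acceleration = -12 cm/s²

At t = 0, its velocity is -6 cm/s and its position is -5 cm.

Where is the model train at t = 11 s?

On each constant-a segment, Δv = aΔt and Δx = v₀Δt + ½aΔt²; chain segment to segment.
0–3 s: v starts -6 cm/s; Δx = -6·3 + ½·-2·3² = -27 cm; v ends -12 cm/s.
3–8 s: v starts -12 cm/s; Δx = -12·5 + ½·10·5² = 65 cm; v ends 38 cm/s.
8–11 s: v starts 38 cm/s; Δx = 38·3 + ½·-12·3² = 60 cm; v ends 2 cm/s.
x(11) = -5 + Σ Δx = 93 cm.

93 cm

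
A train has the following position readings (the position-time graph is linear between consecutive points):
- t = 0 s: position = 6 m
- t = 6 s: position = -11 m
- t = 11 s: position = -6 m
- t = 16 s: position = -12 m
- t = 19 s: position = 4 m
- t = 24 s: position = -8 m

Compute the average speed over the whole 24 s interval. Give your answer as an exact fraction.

7/3 m/s

Average speed = (total path length)/(elapsed time); on a piecewise-linear x-t graph the path length is Σ|Δx|.
0–6 s: |Δx| = |-11 − 6| = 17 m
6–11 s: |Δx| = |-6 − -11| = 5 m
11–16 s: |Δx| = |-12 − -6| = 6 m
16–19 s: |Δx| = |4 − -12| = 16 m
19–24 s: |Δx| = |-8 − 4| = 12 m
Total path = 56 m; average speed = 56/24 = 7/3 m/s.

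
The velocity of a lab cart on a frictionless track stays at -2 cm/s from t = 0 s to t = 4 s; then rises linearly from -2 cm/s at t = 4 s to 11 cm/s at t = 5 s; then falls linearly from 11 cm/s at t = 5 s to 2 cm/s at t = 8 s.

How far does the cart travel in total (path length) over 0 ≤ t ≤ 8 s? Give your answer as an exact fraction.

Total distance travelled is ∫|v| dt — sum the magnitudes of each area piece.
0–4 s: |-2| × 4 = 8 cm
4–5 s: v = 0 at t = 54/13 s; triangle areas 2/13 + 121/26 = 125/26 cm
5–8 s: |½(11 + 2)(3)| = 19.5 cm
Total distance = 420/13 cm

420/13 cm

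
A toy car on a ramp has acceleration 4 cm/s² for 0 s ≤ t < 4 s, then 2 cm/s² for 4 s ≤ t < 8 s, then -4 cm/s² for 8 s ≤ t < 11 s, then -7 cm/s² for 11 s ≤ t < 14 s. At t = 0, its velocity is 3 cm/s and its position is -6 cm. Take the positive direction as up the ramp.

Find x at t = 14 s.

On each constant-a segment, Δv = aΔt and Δx = v₀Δt + ½aΔt²; chain segment to segment.
0–4 s: v starts 3 cm/s; Δx = 3·4 + ½·4·4² = 44 cm; v ends 19 cm/s.
4–8 s: v starts 19 cm/s; Δx = 19·4 + ½·2·4² = 92 cm; v ends 27 cm/s.
8–11 s: v starts 27 cm/s; Δx = 27·3 + ½·-4·3² = 63 cm; v ends 15 cm/s.
11–14 s: v starts 15 cm/s; Δx = 15·3 + ½·-7·3² = 13.5 cm; v ends -6 cm/s.
x(14) = -6 + Σ Δx = 206.5 cm.

206.5 cm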